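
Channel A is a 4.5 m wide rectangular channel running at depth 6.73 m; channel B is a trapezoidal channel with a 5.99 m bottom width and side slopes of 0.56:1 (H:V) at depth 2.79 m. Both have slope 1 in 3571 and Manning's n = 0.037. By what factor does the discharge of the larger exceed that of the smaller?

Channel A: Flow area A = b·y = 4.5 × 6.73 = 30.29 m². Wetted perimeter P = b + 2y = 4.5 + 2×6.73 = 17.96 m. Hydraulic radius R = A/P = 30.29/17.96 = 1.686 m. Q_A = (1/0.037)·30.29·1.686^(2/3)·√0.00028 = 19.4 m³/s.
Channel B: With bottom width b = 5.99 m and side slope z = 0.56: A = (b + zy)y = (5.99 + 0.56×2.79)×2.79 = 21.07 m²; P = b + 2y√(1+z²) = 5.99 + 2×2.79×1.146 = 12.39 m. Hydraulic radius R = A/P = 21.07/12.39 = 1.701 m. Q_B = (1/0.037)·21.07·1.701^(2/3)·√0.00028 = 13.58 m³/s.
The larger discharge is 19.4 m³/s and the smaller is 13.58 m³/s; the ratio is 1.43.

1.43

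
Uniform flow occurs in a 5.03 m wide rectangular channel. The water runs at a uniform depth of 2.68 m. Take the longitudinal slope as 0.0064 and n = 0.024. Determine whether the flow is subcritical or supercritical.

Flow area A = b·y = 5.03 × 2.68 = 13.48 m². Wetted perimeter P = b + 2y = 5.03 + 2×2.68 = 10.39 m.
Hydraulic radius R = A/P = 13.48/10.39 = 1.297 m.
V = (1/n) R^(2/3) √S = (1/0.024) × 1.297^(2/3) × √0.0064 = 3.965 m/s. Hydraulic depth D_h = A/T = 13.48/5.03 = 2.68 m.
Froude number Fr = V/√(g·D_h) = 3.965/√(9.81×2.68) = 0.773, which is less than 1, so the flow is subcritical.

subcritical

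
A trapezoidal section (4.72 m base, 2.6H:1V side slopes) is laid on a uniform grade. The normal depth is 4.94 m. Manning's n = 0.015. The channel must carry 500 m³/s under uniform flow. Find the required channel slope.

S = 0.002

With bottom width b = 4.72 m and side slope z = 2.6: A = (b + zy)y = (4.72 + 2.6×4.94)×4.94 = 86.77 m²; P = b + 2y√(1+z²) = 4.72 + 2×4.94×2.786 = 32.24 m.
Hydraulic radius R = A/P = 86.77/32.24 = 2.691 m.
From Manning's equation, S = [nQ / (1 A R^(2/3))]² = [0.015 × 500 / (1 × 86.77 × 2.691^(2/3))]² = 0.002.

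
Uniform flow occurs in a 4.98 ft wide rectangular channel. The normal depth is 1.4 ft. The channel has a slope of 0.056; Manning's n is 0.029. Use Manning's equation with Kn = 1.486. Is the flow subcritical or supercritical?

Flow area A = b·y = 4.98 × 1.4 = 6.972 ft². Wetted perimeter P = b + 2y = 4.98 + 2×1.4 = 7.78 ft.
Hydraulic radius R = A/P = 6.972/7.78 = 0.8961 ft.
V = (1.486/n) R^(2/3) √S = (1.486/0.029) × 0.8961^(2/3) × √0.056 = 11.27 ft/s. Hydraulic depth D_h = A/T = 6.972/4.98 = 1.4 ft.
Froude number Fr = V/√(g·D_h) = 11.27/√(32.2×1.4) = 1.68, which is greater than 1, so the flow is supercritical.

supercritical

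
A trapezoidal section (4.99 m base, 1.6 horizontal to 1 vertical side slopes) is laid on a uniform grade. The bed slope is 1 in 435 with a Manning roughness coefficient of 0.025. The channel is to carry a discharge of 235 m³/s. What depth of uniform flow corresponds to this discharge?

y_n = 4.92 m

Manning's equation rearranged: A R^(2/3) = nQ / (1·√S) = 0.025 × 235 / (√0.002299) = 122.5.
At y = 5.99 m: A R^(2/3) = 188.1 — too large.
At y = 4.92 m: A R^(2/3) = 122.3 — close enough.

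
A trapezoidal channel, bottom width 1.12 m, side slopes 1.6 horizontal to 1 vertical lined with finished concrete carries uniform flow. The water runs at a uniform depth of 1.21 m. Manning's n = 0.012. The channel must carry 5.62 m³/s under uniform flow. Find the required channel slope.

With bottom width b = 1.12 m and side slope z = 1.6: A = (b + zy)y = (1.12 + 1.6×1.21)×1.21 = 3.698 m²; P = b + 2y√(1+z²) = 1.12 + 2×1.21×1.887 = 5.686 m.
Hydraulic radius R = A/P = 3.698/5.686 = 0.6503 m.
From Manning's equation, S = [nQ / (1 A R^(2/3))]² = [0.012 × 5.62 / (1 × 3.698 × 0.6503^(2/3))]² = 0.00059.

S = 0.00059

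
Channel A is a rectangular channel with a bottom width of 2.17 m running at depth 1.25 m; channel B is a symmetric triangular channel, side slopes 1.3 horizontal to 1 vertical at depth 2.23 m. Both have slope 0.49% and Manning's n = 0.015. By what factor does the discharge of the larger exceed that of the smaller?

Channel A: Flow area A = b·y = 2.17 × 1.25 = 2.712 m². Wetted perimeter P = b + 2y = 2.17 + 2×1.25 = 4.67 m. Hydraulic radius R = A/P = 2.712/4.67 = 0.5808 m. Q_A = (1/0.015)·2.712·0.5808^(2/3)·√0.0049 = 8.812 m³/s.
Channel B: For a triangular section with side slope z = 1.3: A = zy² = 1.3×2.23² = 6.465 m²; P = 2y√(1+z²) = 2×2.23×1.64 = 7.315 m. Hydraulic radius R = A/P = 6.465/7.315 = 0.8838 m. Q_B = (1/0.015)·6.465·0.8838^(2/3)·√0.0049 = 27.78 m³/s.
The larger discharge is 27.78 m³/s and the smaller is 8.812 m³/s; the ratio is 3.15.

3.15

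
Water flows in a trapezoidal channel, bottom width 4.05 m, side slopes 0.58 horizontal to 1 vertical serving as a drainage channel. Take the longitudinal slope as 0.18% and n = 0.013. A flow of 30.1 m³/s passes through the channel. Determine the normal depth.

y_n = 1.73 m

Manning's equation rearranged: A R^(2/3) = nQ / (1·√S) = 0.013 × 30.1 / (√0.0018) = 9.223.
At y = 2.1 m: A R^(2/3) = 12.78 — too large.
At y = 1.73 m: A R^(2/3) = 9.237 — matches.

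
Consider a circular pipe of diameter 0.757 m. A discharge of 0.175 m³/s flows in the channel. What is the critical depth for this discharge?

y_c = 0.251 m

At critical depth, Q² T / (g A³) = 1, i.e. A³/T = Q²/g = 0.175²/9.81 = 0.003122.
At y = 0.197 m: A³/T = 0.001215 — too small.
At y = 0.313 m: A³/T = 0.007275 — too large.
At y = 0.251 m: A³/T = 0.003109 — close enough.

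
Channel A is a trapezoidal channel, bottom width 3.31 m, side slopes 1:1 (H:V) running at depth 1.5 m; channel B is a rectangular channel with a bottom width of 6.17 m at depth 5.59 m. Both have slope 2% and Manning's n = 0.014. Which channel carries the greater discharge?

Channel A: With bottom width b = 3.31 m and side slope z = 1: A = (b + zy)y = (3.31 + 1×1.5)×1.5 = 7.215 m²; P = b + 2y√(1+z²) = 3.31 + 2×1.5×1.414 = 7.553 m. Hydraulic radius R = A/P = 7.215/7.553 = 0.9553 m. Q_A = (1/0.014)·7.215·0.9553^(2/3)·√0.02 = 70.69 m³/s.
Channel B: Flow area A = b·y = 6.17 × 5.59 = 34.49 m². Wetted perimeter P = b + 2y = 6.17 + 2×5.59 = 17.35 m. Hydraulic radius R = A/P = 34.49/17.35 = 1.988 m. Q_B = (1/0.014)·34.49·1.988^(2/3)·√0.02 = 550.8 m³/s.
Q_A = 70.69 m³/s vs Q_B = 550.8 m³/s, so channel B carries more.

channel B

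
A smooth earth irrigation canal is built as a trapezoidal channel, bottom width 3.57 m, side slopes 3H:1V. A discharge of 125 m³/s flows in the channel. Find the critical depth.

y_c = 2.7 m

At critical depth, Q² T / (g A³) = 1, i.e. A³/T = Q²/g = 125²/9.81 = 1593.
Trying y = 2.35 m: A³/T = 879.7 — too small.
Trying y = 2.7 m: A³/T = 1582 — close enough.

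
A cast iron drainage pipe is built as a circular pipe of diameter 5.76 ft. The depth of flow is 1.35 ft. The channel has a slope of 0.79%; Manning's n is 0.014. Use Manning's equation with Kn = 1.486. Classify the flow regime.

For a circular section of diameter D = 5.76 ft at depth y = 1.35 ft, the central angle is θ = 2 arccos(1 − 2y/D) = 2.021 rad. Then A = (D²/8)(θ − sin θ) = 4.65 ft² and P = Dθ/2 = 5.822 ft.
Hydraulic radius R = A/P = 4.65/5.822 = 0.7988 ft.
V = (1.486/n) R^(2/3) √S = (1.486/0.014) × 0.7988^(2/3) × √0.0079 = 8.122 ft/s. Hydraulic depth D_h = A/T = 4.65/4.88 = 0.9529 ft.
Froude number Fr = V/√(g·D_h) = 8.122/√(32.2×0.9529) = 1.47, which is greater than 1, so the flow is supercritical.

supercritical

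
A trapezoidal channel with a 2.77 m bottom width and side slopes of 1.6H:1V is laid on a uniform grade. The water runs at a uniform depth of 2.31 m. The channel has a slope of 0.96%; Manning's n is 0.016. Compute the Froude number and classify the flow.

With bottom width b = 2.77 m and side slope z = 1.6: A = (b + zy)y = (2.77 + 1.6×2.31)×2.31 = 14.94 m²; P = b + 2y√(1+z²) = 2.77 + 2×2.31×1.887 = 11.49 m.
Hydraulic radius R = A/P = 14.94/11.49 = 1.3 m.
V = (1/n) R^(2/3) √S = (1/0.016) × 1.3^(2/3) × √0.0096 = 7.295 m/s. Hydraulic depth D_h = A/T = 14.94/10.16 = 1.47 m.
Froude number Fr = V/√(g·D_h) = 7.295/√(9.81×1.47) = 1.92, which is greater than 1, so the flow is supercritical.

supercritical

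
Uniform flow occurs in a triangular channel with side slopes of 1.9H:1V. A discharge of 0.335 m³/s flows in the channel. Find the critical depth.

At critical depth, Q² T / (g A³) = 1, i.e. A³/T = Q²/g = 0.335²/9.81 = 0.01144.
At y = 0.425 m: A³/T = 0.02503 — high.
At y = 0.317 m: A³/T = 0.005778 — low.
At y = 0.363 m: A³/T = 0.01138 — close enough.

y_c = 0.363 m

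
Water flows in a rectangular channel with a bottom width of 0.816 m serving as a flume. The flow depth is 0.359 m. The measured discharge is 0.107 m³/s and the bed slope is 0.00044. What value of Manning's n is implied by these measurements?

Flow area A = b·y = 0.816 × 0.359 = 0.2929 m². Wetted perimeter P = b + 2y = 0.816 + 2×0.359 = 1.534 m.
Hydraulic radius R = A/P = 0.2929/1.534 = 0.191 m.
Rearranging Manning's equation: n = (1/Q) A R^(2/3) S^(1/2) = (1/0.107) × 0.2929 × 0.191^(2/3) × √0.00044 = 0.019.

n = 0.019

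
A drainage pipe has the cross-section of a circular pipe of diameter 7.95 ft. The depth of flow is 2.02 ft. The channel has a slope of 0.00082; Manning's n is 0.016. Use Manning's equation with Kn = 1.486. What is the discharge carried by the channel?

Q = 29.5 ft³/s

For a circular section of diameter D = 7.95 ft at depth y = 2.02 ft, the central angle is θ = 2 arccos(1 − 2y/D) = 2.113 rad. Then A = (D²/8)(θ − sin θ) = 9.929 ft² and P = Dθ/2 = 8.4 ft.
Hydraulic radius R = A/P = 9.929/8.4 = 1.182 ft.
Manning's equation: Q = (1.486/n) A R^(2/3) S^(1/2) = (1.486/0.016) × 9.929 × 1.182^(2/3) × 0.00082^(1/2) = 29.5 ft³/s.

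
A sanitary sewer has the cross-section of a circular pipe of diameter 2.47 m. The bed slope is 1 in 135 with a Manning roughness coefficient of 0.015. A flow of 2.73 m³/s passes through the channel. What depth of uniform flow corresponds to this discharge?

y_n = 0.617 m

Manning's equation rearranged: A R^(2/3) = nQ / (1·√S) = 0.015 × 2.73 / (√0.007407) = 0.4758.
Try y = 0.429 m: A R^(2/3) = 0.2283 — short.
Try y = 0.781 m: A R^(2/3) = 0.753 — over.
Try y = 0.617 m: A R^(2/3) = 0.4752 — close enough.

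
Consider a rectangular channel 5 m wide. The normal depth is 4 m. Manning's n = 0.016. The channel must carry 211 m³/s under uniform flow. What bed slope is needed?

Flow area A = b·y = 5 × 4 = 20 m². Wetted perimeter P = b + 2y = 5 + 2×4 = 13 m.
Hydraulic radius R = A/P = 20/13 = 1.538 m.
From Manning's equation, S = [nQ / (1 A R^(2/3))]² = [0.016 × 211 / (1 × 20 × 1.538^(2/3))]² = 0.016.

S = 0.016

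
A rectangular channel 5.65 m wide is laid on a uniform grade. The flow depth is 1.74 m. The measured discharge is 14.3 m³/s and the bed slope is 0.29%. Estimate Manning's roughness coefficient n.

Flow area A = b·y = 5.65 × 1.74 = 9.831 m². Wetted perimeter P = b + 2y = 5.65 + 2×1.74 = 9.13 m.
Hydraulic radius R = A/P = 9.831/9.13 = 1.077 m.
Rearranging Manning's equation: n = (1/Q) A R^(2/3) S^(1/2) = (1/14.3) × 9.831 × 1.077^(2/3) × √0.0029 = 0.0389.

n = 0.0389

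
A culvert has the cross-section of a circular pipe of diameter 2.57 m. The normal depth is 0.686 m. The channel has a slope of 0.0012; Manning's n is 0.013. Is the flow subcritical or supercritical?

For a circular section of diameter D = 2.57 m at depth y = 0.686 m, the central angle is θ = 2 arccos(1 − 2y/D) = 2.172 rad. Then A = (D²/8)(θ − sin θ) = 1.112 m² and P = Dθ/2 = 2.791 m.
Hydraulic radius R = A/P = 1.112/2.791 = 0.3985 m.
V = (1/n) R^(2/3) √S = (1/0.013) × 0.3985^(2/3) × √0.0012 = 1.443 m/s. Hydraulic depth D_h = A/T = 1.112/2.274 = 0.4891 m.
Froude number Fr = V/√(g·D_h) = 1.443/√(9.81×0.4891) = 0.659, which is less than 1, so the flow is subcritical.

subcritical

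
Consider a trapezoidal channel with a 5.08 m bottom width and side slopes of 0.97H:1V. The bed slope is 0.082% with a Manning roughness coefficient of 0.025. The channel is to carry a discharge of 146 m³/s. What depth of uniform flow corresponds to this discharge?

Manning's equation rearranged: A R^(2/3) = nQ / (1·√S) = 0.025 × 146 / (√0.00082) = 127.5.
At y = 7.13 m: A R^(2/3) = 194.5 — high.
At y = 5.81 m: A R^(2/3) = 127.4 — close enough.

y_n = 5.81 m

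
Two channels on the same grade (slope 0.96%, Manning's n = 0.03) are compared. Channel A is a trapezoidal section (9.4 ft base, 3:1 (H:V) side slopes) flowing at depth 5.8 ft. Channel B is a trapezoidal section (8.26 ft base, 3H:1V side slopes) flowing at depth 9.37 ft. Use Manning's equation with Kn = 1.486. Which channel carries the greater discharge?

Channel A: With bottom width b = 9.4 ft and side slope z = 3: A = (b + zy)y = (9.4 + 3×5.8)×5.8 = 155.4 ft²; P = b + 2y√(1+z²) = 9.4 + 2×5.8×3.162 = 46.08 ft. Hydraulic radius R = A/P = 155.4/46.08 = 3.373 ft. Q_A = (1.486/0.03)·155.4·3.373^(2/3)·√0.0096 = 1697 ft³/s.
Channel B: With bottom width b = 8.26 ft and side slope z = 3: A = (b + zy)y = (8.26 + 3×9.37)×9.37 = 340.8 ft²; P = b + 2y√(1+z²) = 8.26 + 2×9.37×3.162 = 67.52 ft. Hydraulic radius R = A/P = 340.8/67.52 = 5.047 ft. Q_B = (1.486/0.03)·340.8·5.047^(2/3)·√0.0096 = 4866 ft³/s.
Q_A = 1697 ft³/s vs Q_B = 4866 ft³/s, so channel B carries more.

channel B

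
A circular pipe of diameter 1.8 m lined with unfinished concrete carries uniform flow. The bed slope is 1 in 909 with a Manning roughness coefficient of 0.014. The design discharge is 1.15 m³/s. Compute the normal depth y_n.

Manning's equation rearranged: A R^(2/3) = nQ / (1·√S) = 0.014 × 1.15 / (√0.0011) = 0.4854.
At y = 0.887 m: A R^(2/3) = 0.7289 — over.
At y = 0.549 m: A R^(2/3) = 0.3021 — short.
At y = 0.706 m: A R^(2/3) = 0.4858 — matches.

y_n = 0.706 m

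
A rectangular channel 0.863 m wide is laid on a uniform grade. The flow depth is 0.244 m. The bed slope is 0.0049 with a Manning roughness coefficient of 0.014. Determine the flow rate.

Flow area A = b·y = 0.863 × 0.244 = 0.2106 m². Wetted perimeter P = b + 2y = 0.863 + 2×0.244 = 1.351 m.
Hydraulic radius R = A/P = 0.2106/1.351 = 0.1559 m.
Manning's equation: Q = (1/n) A R^(2/3) S^(1/2) = (1/0.014) × 0.2106 × 0.1559^(2/3) × 0.0049^(1/2) = 0.305 m³/s.

Q = 0.305 m³/s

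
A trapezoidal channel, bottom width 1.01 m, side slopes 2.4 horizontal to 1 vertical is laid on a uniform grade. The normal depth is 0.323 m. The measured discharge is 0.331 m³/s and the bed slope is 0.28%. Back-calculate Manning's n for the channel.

n = 0.033

With bottom width b = 1.01 m and side slope z = 2.4: A = (b + zy)y = (1.01 + 2.4×0.323)×0.323 = 0.5766 m²; P = b + 2y√(1+z²) = 1.01 + 2×0.323×2.6 = 2.69 m.
Hydraulic radius R = A/P = 0.5766/2.69 = 0.2144 m.
Rearranging Manning's equation: n = (1/Q) A R^(2/3) S^(1/2) = (1/0.331) × 0.5766 × 0.2144^(2/3) × √0.0028 = 0.033.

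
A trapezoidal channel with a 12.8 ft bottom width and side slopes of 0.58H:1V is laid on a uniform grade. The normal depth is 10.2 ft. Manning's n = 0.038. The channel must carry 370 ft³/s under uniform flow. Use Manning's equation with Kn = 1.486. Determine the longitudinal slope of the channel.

S = 0.000269

With bottom width b = 12.8 ft and side slope z = 0.58: A = (b + zy)y = (12.8 + 0.58×10.2)×10.2 = 190.9 ft²; P = b + 2y√(1+z²) = 12.8 + 2×10.2×1.156 = 36.38 ft.
Hydraulic radius R = A/P = 190.9/36.38 = 5.247 ft.
From Manning's equation, S = [nQ / (1.486 A R^(2/3))]² = [0.038 × 370 / (1.486 × 190.9 × 5.247^(2/3))]² = 0.000269.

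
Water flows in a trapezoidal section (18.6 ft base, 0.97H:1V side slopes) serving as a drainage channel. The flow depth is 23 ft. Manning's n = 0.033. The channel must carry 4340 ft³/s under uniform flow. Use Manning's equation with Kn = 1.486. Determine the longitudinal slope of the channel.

S = 0.00041

With bottom width b = 18.6 ft and side slope z = 0.97: A = (b + zy)y = (18.6 + 0.97×23)×23 = 940.9 ft²; P = b + 2y√(1+z²) = 18.6 + 2×23×1.393 = 82.69 ft.
Hydraulic radius R = A/P = 940.9/82.69 = 11.38 ft.
From Manning's equation, S = [nQ / (1.486 A R^(2/3))]² = [0.033 × 4340 / (1.486 × 940.9 × 11.38^(2/3))]² = 0.00041.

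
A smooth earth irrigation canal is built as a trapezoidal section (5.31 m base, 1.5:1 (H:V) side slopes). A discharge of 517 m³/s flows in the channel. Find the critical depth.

y_c = 6 m

At critical depth, Q² T / (g A³) = 1, i.e. A³/T = Q²/g = 517²/9.81 = 27250.
Try y = 4.45 m: A³/T = 8130 — too small.
Try y = 7.14 m: A³/T = 55990 — too large.
Try y = 6 m: A³/T = 27150 — close enough.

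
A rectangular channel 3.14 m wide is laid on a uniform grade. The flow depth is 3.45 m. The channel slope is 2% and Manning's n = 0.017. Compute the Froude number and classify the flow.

Flow area A = b·y = 3.14 × 3.45 = 10.83 m². Wetted perimeter P = b + 2y = 3.14 + 2×3.45 = 10.04 m.
Hydraulic radius R = A/P = 10.83/10.04 = 1.079 m.
V = (1/n) R^(2/3) √S = (1/0.017) × 1.079^(2/3) × √0.02 = 8.751 m/s. Hydraulic depth D_h = A/T = 10.83/3.14 = 3.45 m.
Froude number Fr = V/√(g·D_h) = 8.751/√(9.81×3.45) = 1.5, which is greater than 1, so the flow is supercritical.

supercritical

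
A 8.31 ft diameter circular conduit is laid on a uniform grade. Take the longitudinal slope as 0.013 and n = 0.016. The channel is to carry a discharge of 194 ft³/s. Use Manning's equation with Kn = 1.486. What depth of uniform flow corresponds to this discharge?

y_n = 2.57 ft

Manning's equation rearranged: A R^(2/3) = nQ / (1.486·√S) = 0.016 × 194 / (1.486 × √0.013) = 18.32.
At y = 1.98 ft: A R^(2/3) = 10.99 — short.
At y = 3.15 ft: A R^(2/3) = 26.95 — over.
At y = 2.57 ft: A R^(2/3) = 18.34 — ≈ 18.32.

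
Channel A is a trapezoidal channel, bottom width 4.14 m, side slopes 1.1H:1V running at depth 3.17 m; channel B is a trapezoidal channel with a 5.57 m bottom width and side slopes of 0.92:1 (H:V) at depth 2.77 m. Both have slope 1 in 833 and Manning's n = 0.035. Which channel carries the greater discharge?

Channel A: With bottom width b = 4.14 m and side slope z = 1.1: A = (b + zy)y = (4.14 + 1.1×3.17)×3.17 = 24.18 m²; P = b + 2y√(1+z²) = 4.14 + 2×3.17×1.487 = 13.57 m. Hydraulic radius R = A/P = 24.18/13.57 = 1.782 m. Q_A = (1/0.035)·24.18·1.782^(2/3)·√0.0012 = 35.18 m³/s.
Channel B: With bottom width b = 5.57 m and side slope z = 0.92: A = (b + zy)y = (5.57 + 0.92×2.77)×2.77 = 22.49 m²; P = b + 2y√(1+z²) = 5.57 + 2×2.77×1.359 = 13.1 m. Hydraulic radius R = A/P = 22.49/13.1 = 1.717 m. Q_B = (1/0.035)·22.49·1.717^(2/3)·√0.0012 = 31.92 m³/s.
Q_A = 35.18 m³/s vs Q_B = 31.92 m³/s, so channel A carries more.

channel A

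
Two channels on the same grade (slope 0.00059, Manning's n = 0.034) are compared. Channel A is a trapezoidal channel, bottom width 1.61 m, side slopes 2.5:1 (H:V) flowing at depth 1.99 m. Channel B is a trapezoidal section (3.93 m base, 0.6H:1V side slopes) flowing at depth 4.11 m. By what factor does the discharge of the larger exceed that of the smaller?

Channel A: With bottom width b = 1.61 m and side slope z = 2.5: A = (b + zy)y = (1.61 + 2.5×1.99)×1.99 = 13.1 m²; P = b + 2y√(1+z²) = 1.61 + 2×1.99×2.693 = 12.33 m. Hydraulic radius R = A/P = 13.1/12.33 = 1.063 m. Q_A = (1/0.034)·13.1·1.063^(2/3)·√0.00059 = 9.751 m³/s.
Channel B: With bottom width b = 3.93 m and side slope z = 0.6: A = (b + zy)y = (3.93 + 0.6×4.11)×4.11 = 26.29 m²; P = b + 2y√(1+z²) = 3.93 + 2×4.11×1.166 = 13.52 m. Hydraulic radius R = A/P = 26.29/13.52 = 1.945 m. Q_B = (1/0.034)·26.29·1.945^(2/3)·√0.00059 = 29.26 m³/s.
The larger discharge is 29.26 m³/s and the smaller is 9.751 m³/s; the ratio is 3.

3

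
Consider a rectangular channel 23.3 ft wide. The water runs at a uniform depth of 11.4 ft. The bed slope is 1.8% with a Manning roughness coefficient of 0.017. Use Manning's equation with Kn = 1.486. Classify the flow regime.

Flow area A = b·y = 23.3 × 11.4 = 265.6 ft². Wetted perimeter P = b + 2y = 23.3 + 2×11.4 = 46.1 ft.
Hydraulic radius R = A/P = 265.6/46.1 = 5.762 ft.
V = (1.486/n) R^(2/3) √S = (1.486/0.017) × 5.762^(2/3) × √0.018 = 37.69 ft/s. Hydraulic depth D_h = A/T = 265.6/23.3 = 11.4 ft.
Froude number Fr = V/√(g·D_h) = 37.69/√(32.2×11.4) = 1.97, which is greater than 1, so the flow is supercritical.

supercritical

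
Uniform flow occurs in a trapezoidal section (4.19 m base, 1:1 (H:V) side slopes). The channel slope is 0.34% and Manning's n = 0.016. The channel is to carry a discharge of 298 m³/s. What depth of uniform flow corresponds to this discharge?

y_n = 4.91 m

Manning's equation rearranged: A R^(2/3) = nQ / (1·√S) = 0.016 × 298 / (√0.0034) = 81.77.
At y = 6.27 m: A R^(2/3) = 136.2 — too large.
At y = 4.91 m: A R^(2/3) = 81.68 — close enough.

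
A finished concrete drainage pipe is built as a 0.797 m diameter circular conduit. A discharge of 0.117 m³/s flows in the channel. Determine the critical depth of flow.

y_c = 0.201 m

At critical depth, Q² T / (g A³) = 1, i.e. A³/T = Q²/g = 0.117²/9.81 = 0.001395.
At y = 0.18 m: A³/T = 0.0009043 — short.
At y = 0.237 m: A³/T = 0.002639 — over.
At y = 0.201 m: A³/T = 0.001391 — ≈ 0.001395.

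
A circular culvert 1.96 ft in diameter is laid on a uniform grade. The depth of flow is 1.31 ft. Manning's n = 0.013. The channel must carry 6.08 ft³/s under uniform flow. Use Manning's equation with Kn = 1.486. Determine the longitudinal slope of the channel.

S = 0.0013

For a circular section of diameter D = 1.96 ft at depth y = 1.31 ft, the central angle is θ = 2 arccos(1 − 2y/D) = 3.828 rad. Then A = (D²/8)(θ − sin θ) = 2.143 ft² and P = Dθ/2 = 3.752 ft.
Hydraulic radius R = A/P = 2.143/3.752 = 0.5712 ft.
From Manning's equation, S = [nQ / (1.486 A R^(2/3))]² = [0.013 × 6.08 / (1.486 × 2.143 × 0.5712^(2/3))]² = 0.0013.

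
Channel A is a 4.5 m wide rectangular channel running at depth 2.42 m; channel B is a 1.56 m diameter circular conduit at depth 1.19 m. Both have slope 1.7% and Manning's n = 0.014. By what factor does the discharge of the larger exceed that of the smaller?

Channel A: Flow area A = b·y = 4.5 × 2.42 = 10.89 m². Wetted perimeter P = b + 2y = 4.5 + 2×2.42 = 9.34 m. Hydraulic radius R = A/P = 10.89/9.34 = 1.166 m. Q_A = (1/0.014)·10.89·1.166^(2/3)·√0.017 = 112.4 m³/s.
Channel B: For a circular section of diameter D = 1.56 m at depth y = 1.19 m, the central angle is θ = 2 arccos(1 − 2y/D) = 4.249 rad. Then A = (D²/8)(θ − sin θ) = 1.564 m² and P = Dθ/2 = 3.314 m. Hydraulic radius R = A/P = 1.564/3.314 = 0.4721 m. Q_B = (1/0.014)·1.564·0.4721^(2/3)·√0.017 = 8.834 m³/s.
The larger discharge is 112.4 m³/s and the smaller is 8.834 m³/s; the ratio is 12.7.

12.7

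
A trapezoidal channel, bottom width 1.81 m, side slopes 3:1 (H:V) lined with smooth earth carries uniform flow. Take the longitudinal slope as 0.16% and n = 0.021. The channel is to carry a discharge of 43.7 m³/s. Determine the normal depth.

y_n = 2.3 m

Manning's equation rearranged: A R^(2/3) = nQ / (1·√S) = 0.021 × 43.7 / (√0.0016) = 22.94.
At y = 1.87 m: A R^(2/3) = 14.04 — low.
At y = 2.3 m: A R^(2/3) = 22.93 — close enough.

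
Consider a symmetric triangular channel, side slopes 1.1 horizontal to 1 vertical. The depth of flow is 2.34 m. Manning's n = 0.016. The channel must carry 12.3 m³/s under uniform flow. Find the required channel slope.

S = 0.00129

For a triangular section with side slope z = 1.1: A = zy² = 1.1×2.34² = 6.023 m²; P = 2y√(1+z²) = 2×2.34×1.487 = 6.957 m.
Hydraulic radius R = A/P = 6.023/6.957 = 0.8657 m.
From Manning's equation, S = [nQ / (1 A R^(2/3))]² = [0.016 × 12.3 / (1 × 6.023 × 0.8657^(2/3))]² = 0.00129.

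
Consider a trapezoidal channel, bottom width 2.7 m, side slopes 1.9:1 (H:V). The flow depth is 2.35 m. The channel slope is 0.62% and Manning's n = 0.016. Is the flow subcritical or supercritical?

supercritical

With bottom width b = 2.7 m and side slope z = 1.9: A = (b + zy)y = (2.7 + 1.9×2.35)×2.35 = 16.84 m²; P = b + 2y√(1+z²) = 2.7 + 2×2.35×2.147 = 12.79 m.
Hydraulic radius R = A/P = 16.84/12.79 = 1.316 m.
V = (1/n) R^(2/3) √S = (1/0.016) × 1.316^(2/3) × √0.0062 = 5.911 m/s. Hydraulic depth D_h = A/T = 16.84/11.63 = 1.448 m.
Froude number Fr = V/√(g·D_h) = 5.911/√(9.81×1.448) = 1.57, which is greater than 1, so the flow is supercritical.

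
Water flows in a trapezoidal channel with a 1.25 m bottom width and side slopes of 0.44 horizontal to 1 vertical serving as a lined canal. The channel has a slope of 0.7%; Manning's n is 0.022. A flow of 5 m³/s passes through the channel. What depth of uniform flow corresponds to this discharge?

Manning's equation rearranged: A R^(2/3) = nQ / (1·√S) = 0.022 × 5 / (√0.007) = 1.315.
At y = 1.29 m: A R^(2/3) = 1.624 — high.
At y = 1.02 m: A R^(2/3) = 1.089 — low.
At y = 1.14 m: A R^(2/3) = 1.314 — close enough.

y_n = 1.14 m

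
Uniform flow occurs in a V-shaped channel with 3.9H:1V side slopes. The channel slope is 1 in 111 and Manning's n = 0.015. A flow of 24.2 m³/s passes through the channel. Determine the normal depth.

Manning's equation rearranged: A R^(2/3) = nQ / (1·√S) = 0.015 × 24.2 / (√0.009009) = 3.824.
At y = 1.5 m: A R^(2/3) = 7.091 — high.
At y = 1.01 m: A R^(2/3) = 2.47 — low.
At y = 1.19 m: A R^(2/3) = 3.825 — matches.

y_n = 1.19 m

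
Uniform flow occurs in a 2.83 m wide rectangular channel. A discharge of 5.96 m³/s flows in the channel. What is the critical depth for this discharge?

y_c = 0.768 m

For a rectangular channel, critical depth y_c = (q²/g)^(1/3) where q = Q/b = 5.96/2.83 = 2.106 m²/s.
So y_c = (2.106²/9.81)^(1/3) = 0.768 m.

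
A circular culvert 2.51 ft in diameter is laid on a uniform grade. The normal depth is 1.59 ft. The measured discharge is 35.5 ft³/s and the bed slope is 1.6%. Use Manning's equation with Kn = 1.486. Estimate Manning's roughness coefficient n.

For a circular section of diameter D = 2.51 ft at depth y = 1.59 ft, the central angle is θ = 2 arccos(1 − 2y/D) = 3.682 rad. Then A = (D²/8)(θ − sin θ) = 3.305 ft² and P = Dθ/2 = 4.621 ft.
Hydraulic radius R = A/P = 3.305/4.621 = 0.7152 ft.
Rearranging Manning's equation: n = (1.486/Q) A R^(2/3) S^(1/2) = (1.486/35.5) × 3.305 × 0.7152^(2/3) × √0.016 = 0.014.

n = 0.014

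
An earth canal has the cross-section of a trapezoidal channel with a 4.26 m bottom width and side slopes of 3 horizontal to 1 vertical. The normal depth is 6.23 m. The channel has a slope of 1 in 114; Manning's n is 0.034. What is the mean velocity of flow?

V = 6.07 m/s

With bottom width b = 4.26 m and side slope z = 3: A = (b + zy)y = (4.26 + 3×6.23)×6.23 = 143 m²; P = b + 2y√(1+z²) = 4.26 + 2×6.23×3.162 = 43.66 m.
Hydraulic radius R = A/P = 143/43.66 = 3.275 m.
From Manning's equation, V = (1/n) R^(2/3) S^(1/2) = (1/0.034) × 3.275^(2/3) × 0.008772^(1/2) = 6.07 m/s.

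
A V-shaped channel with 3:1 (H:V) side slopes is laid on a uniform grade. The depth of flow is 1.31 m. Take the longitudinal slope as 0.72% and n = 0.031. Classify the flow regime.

subcritical

For a triangular section with side slope z = 3: A = zy² = 3×1.31² = 5.148 m²; P = 2y√(1+z²) = 2×1.31×3.162 = 8.285 m.
Hydraulic radius R = A/P = 5.148/8.285 = 0.6214 m.
V = (1/n) R^(2/3) √S = (1/0.031) × 0.6214^(2/3) × √0.0072 = 1.993 m/s. Hydraulic depth D_h = A/T = 5.148/7.86 = 0.655 m.
Froude number Fr = V/√(g·D_h) = 1.993/√(9.81×0.655) = 0.786, which is less than 1, so the flow is subcritical.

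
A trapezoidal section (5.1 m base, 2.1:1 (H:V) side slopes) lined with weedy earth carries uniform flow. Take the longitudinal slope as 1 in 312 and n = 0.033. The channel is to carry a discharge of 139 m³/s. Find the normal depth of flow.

y_n = 3.74 m

Manning's equation rearranged: A R^(2/3) = nQ / (1·√S) = 0.033 × 139 / (√0.003205) = 81.02.
At y = 4.68 m: A R^(2/3) = 132.1 — high.
At y = 3.27 m: A R^(2/3) = 60.59 — low.
At y = 3.74 m: A R^(2/3) = 80.79 — close enough.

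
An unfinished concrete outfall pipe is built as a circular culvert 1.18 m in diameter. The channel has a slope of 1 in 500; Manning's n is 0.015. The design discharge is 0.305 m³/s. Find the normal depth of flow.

Manning's equation rearranged: A R^(2/3) = nQ / (1·√S) = 0.015 × 0.305 / (√0.002) = 0.1023.
Trying y = 0.431 m: A R^(2/3) = 0.138 — high.
Trying y = 0.368 m: A R^(2/3) = 0.1023 — ≈ 0.1023.

y_n = 0.368 m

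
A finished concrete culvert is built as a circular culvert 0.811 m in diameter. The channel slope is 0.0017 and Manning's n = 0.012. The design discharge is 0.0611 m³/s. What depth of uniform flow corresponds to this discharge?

y_n = 0.173 m

Manning's equation rearranged: A R^(2/3) = nQ / (1·√S) = 0.012 × 0.0611 / (√0.0017) = 0.01778.
At y = 0.142 m: A R^(2/3) = 0.01191 — low.
At y = 0.173 m: A R^(2/3) = 0.01778 — close enough.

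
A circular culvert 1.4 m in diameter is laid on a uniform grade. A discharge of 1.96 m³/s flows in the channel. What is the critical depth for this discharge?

At critical depth, Q² T / (g A³) = 1, i.e. A³/T = Q²/g = 1.96²/9.81 = 0.3916.
Trying y = 0.894 m: A³/T = 0.8309 — too large.
Trying y = 0.512 m: A³/T = 0.09819 — too small.
Trying y = 0.735 m: A³/T = 0.3924 — close enough.

y_c = 0.735 m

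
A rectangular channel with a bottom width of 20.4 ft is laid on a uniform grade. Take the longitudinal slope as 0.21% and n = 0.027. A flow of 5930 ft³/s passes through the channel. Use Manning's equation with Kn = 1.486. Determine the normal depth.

Manning's equation rearranged: A R^(2/3) = nQ / (1.486·√S) = 0.027 × 5930 / (1.486 × √0.0021) = 2351.
Trying y = 34.4 ft: A R^(2/3) = 2776 — over.
Trying y = 21.1 ft: A R^(2/3) = 1556 — short.
Trying y = 29.8 ft: A R^(2/3) = 2350 — matches.

y_n = 29.8 ft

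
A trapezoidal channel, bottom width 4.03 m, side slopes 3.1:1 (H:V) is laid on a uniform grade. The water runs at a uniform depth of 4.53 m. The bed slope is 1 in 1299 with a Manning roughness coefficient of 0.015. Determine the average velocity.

V = 3.35 m/s

With bottom width b = 4.03 m and side slope z = 3.1: A = (b + zy)y = (4.03 + 3.1×4.53)×4.53 = 81.87 m²; P = b + 2y√(1+z²) = 4.03 + 2×4.53×3.257 = 33.54 m.
Hydraulic radius R = A/P = 81.87/33.54 = 2.441 m.
From Manning's equation, V = (1/n) R^(2/3) S^(1/2) = (1/0.015) × 2.441^(2/3) × 0.0007698^(1/2) = 3.35 m/s.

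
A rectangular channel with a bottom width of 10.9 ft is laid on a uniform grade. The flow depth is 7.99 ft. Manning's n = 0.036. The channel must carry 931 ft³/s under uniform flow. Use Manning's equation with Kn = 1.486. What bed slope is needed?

Flow area A = b·y = 10.9 × 7.99 = 87.09 ft². Wetted perimeter P = b + 2y = 10.9 + 2×7.99 = 26.88 ft.
Hydraulic radius R = A/P = 87.09/26.88 = 3.24 ft.
From Manning's equation, S = [nQ / (1.486 A R^(2/3))]² = [0.036 × 931 / (1.486 × 87.09 × 3.24^(2/3))]² = 0.014.

S = 0.014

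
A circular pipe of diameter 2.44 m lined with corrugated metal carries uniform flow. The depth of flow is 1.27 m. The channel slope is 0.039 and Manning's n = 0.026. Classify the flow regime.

supercritical

For a circular section of diameter D = 2.44 m at depth y = 1.27 m, the central angle is θ = 2 arccos(1 − 2y/D) = 3.224 rad. Then A = (D²/8)(θ − sin θ) = 2.46 m² and P = Dθ/2 = 3.933 m.
Hydraulic radius R = A/P = 2.46/3.933 = 0.6255 m.
V = (1/n) R^(2/3) √S = (1/0.026) × 0.6255^(2/3) × √0.039 = 5.555 m/s. Hydraulic depth D_h = A/T = 2.46/2.438 = 1.009 m.
Froude number Fr = V/√(g·D_h) = 5.555/√(9.81×1.009) = 1.77, which is greater than 1, so the flow is supercritical.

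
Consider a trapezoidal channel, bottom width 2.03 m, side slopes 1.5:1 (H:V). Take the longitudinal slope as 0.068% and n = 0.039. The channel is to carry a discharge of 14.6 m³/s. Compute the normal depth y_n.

Manning's equation rearranged: A R^(2/3) = nQ / (1·√S) = 0.039 × 14.6 / (√0.00068) = 21.84.
Try y = 3.29 m: A R^(2/3) = 31.99 — over.
Try y = 2.47 m: A R^(2/3) = 16.83 — short.
Try y = 2.78 m: A R^(2/3) = 21.88 — close enough.

y_n = 2.78 m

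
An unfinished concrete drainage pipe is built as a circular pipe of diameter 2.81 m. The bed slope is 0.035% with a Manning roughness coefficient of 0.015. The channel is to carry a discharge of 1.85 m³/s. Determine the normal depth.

y_n = 1.06 m

Manning's equation rearranged: A R^(2/3) = nQ / (1·√S) = 0.015 × 1.85 / (√0.00035) = 1.483.
Trying y = 1.35 m: A R^(2/3) = 2.288 — over.
Trying y = 0.948 m: A R^(2/3) = 1.202 — short.
Trying y = 1.06 m: A R^(2/3) = 1.482 — matches.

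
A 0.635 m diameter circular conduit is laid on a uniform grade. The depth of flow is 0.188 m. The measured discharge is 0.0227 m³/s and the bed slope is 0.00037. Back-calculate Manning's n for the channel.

For a circular section of diameter D = 0.635 m at depth y = 0.188 m, the central angle is θ = 2 arccos(1 − 2y/D) = 2.301 rad. Then A = (D²/8)(θ − sin θ) = 0.07845 m² and P = Dθ/2 = 0.7307 m.
Hydraulic radius R = A/P = 0.07845/0.7307 = 0.1074 m.
Rearranging Manning's equation: n = (1/Q) A R^(2/3) S^(1/2) = (1/0.0227) × 0.07845 × 0.1074^(2/3) × √0.00037 = 0.015.

n = 0.015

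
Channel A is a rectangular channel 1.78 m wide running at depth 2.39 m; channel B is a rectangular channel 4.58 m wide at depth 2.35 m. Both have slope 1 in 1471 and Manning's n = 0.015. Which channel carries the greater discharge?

channel B

Channel A: Flow area A = b·y = 1.78 × 2.39 = 4.254 m². Wetted perimeter P = b + 2y = 1.78 + 2×2.39 = 6.56 m. Hydraulic radius R = A/P = 4.254/6.56 = 0.6485 m. Q_A = (1/0.015)·4.254·0.6485^(2/3)·√0.0006798 = 5.54 m³/s.
Channel B: Flow area A = b·y = 4.58 × 2.35 = 10.76 m². Wetted perimeter P = b + 2y = 4.58 + 2×2.35 = 9.28 m. Hydraulic radius R = A/P = 10.76/9.28 = 1.16 m. Q_B = (1/0.015)·10.76·1.16^(2/3)·√0.0006798 = 20.65 m³/s.
Q_A = 5.54 m³/s vs Q_B = 20.65 m³/s, so channel B carries more.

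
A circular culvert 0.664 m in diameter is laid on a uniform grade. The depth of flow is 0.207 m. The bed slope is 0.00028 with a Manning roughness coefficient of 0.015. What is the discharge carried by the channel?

For a circular section of diameter D = 0.664 m at depth y = 0.207 m, the central angle is θ = 2 arccos(1 − 2y/D) = 2.37 rad. Then A = (D²/8)(θ − sin θ) = 0.09214 m² and P = Dθ/2 = 0.7867 m.
Hydraulic radius R = A/P = 0.09214/0.7867 = 0.1171 m.
Manning's equation: Q = (1/n) A R^(2/3) S^(1/2) = (1/0.015) × 0.09214 × 0.1171^(2/3) × 0.00028^(1/2) = 0.0246 m³/s.

Q = 0.0246 m³/s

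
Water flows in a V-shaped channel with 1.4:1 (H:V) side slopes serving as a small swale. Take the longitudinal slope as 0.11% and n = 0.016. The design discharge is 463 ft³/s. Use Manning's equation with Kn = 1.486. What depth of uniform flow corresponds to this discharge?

Manning's equation rearranged: A R^(2/3) = nQ / (1.486·√S) = 0.016 × 463 / (1.486 × √0.0011) = 150.3.
At y = 6.36 ft: A R^(2/3) = 106.7 — low.
At y = 8.58 ft: A R^(2/3) = 237.2 — high.
At y = 7.23 ft: A R^(2/3) = 150.2 — close enough.

y_n = 7.23 ft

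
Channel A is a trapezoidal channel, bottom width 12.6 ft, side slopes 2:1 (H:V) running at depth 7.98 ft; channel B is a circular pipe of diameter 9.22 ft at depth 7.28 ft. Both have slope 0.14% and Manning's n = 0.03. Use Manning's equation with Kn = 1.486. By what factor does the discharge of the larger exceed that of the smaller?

Channel A: With bottom width b = 12.6 ft and side slope z = 2: A = (b + zy)y = (12.6 + 2×7.98)×7.98 = 227.9 ft²; P = b + 2y√(1+z²) = 12.6 + 2×7.98×2.236 = 48.29 ft. Hydraulic radius R = A/P = 227.9/48.29 = 4.72 ft. Q_A = (1.486/0.03)·227.9·4.72^(2/3)·√0.0014 = 1189 ft³/s.
Channel B: For a circular section of diameter D = 9.22 ft at depth y = 7.28 ft, the central angle is θ = 2 arccos(1 − 2y/D) = 4.377 rad. Then A = (D²/8)(θ − sin θ) = 56.54 ft² and P = Dθ/2 = 20.18 ft. Hydraulic radius R = A/P = 56.54/20.18 = 2.802 ft. Q_B = (1.486/0.03)·56.54·2.802^(2/3)·√0.0014 = 208.3 ft³/s.
The larger discharge is 1189 ft³/s and the smaller is 208.3 ft³/s; the ratio is 5.71.

5.71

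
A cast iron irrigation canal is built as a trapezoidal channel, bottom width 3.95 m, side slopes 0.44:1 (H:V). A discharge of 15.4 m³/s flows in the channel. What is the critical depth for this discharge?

y_c = 1.11 m

At critical depth, Q² T / (g A³) = 1, i.e. A³/T = Q²/g = 15.4²/9.81 = 24.18.
Try y = 1.34 m: A³/T = 43.89 — high.
Try y = 0.802 m: A³/T = 8.827 — low.
Try y = 1.11 m: A³/T = 24.27 — matches.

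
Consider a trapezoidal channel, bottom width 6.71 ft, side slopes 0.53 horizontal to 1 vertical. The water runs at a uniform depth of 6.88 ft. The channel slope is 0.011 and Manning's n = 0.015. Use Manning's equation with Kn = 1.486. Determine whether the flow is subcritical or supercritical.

supercritical

With bottom width b = 6.71 ft and side slope z = 0.53: A = (b + zy)y = (6.71 + 0.53×6.88)×6.88 = 71.25 ft²; P = b + 2y√(1+z²) = 6.71 + 2×6.88×1.132 = 22.28 ft.
Hydraulic radius R = A/P = 71.25/22.28 = 3.198 ft.
V = (1.486/n) R^(2/3) √S = (1.486/0.015) × 3.198^(2/3) × √0.011 = 22.55 ft/s. Hydraulic depth D_h = A/T = 71.25/14 = 5.088 ft.
Froude number Fr = V/√(g·D_h) = 22.55/√(32.2×5.088) = 1.76, which is greater than 1, so the flow is supercritical.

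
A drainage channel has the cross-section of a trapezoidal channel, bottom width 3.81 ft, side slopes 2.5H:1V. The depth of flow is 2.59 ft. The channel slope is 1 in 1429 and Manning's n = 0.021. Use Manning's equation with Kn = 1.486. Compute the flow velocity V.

V = 2.45 ft/s

With bottom width b = 3.81 ft and side slope z = 2.5: A = (b + zy)y = (3.81 + 2.5×2.59)×2.59 = 26.64 ft²; P = b + 2y√(1+z²) = 3.81 + 2×2.59×2.693 = 17.76 ft.
Hydraulic radius R = A/P = 26.64/17.76 = 1.5 ft.
From Manning's equation, V = (1.486/n) R^(2/3) S^(1/2) = (1.486/0.021) × 1.5^(2/3) × 0.0006998^(1/2) = 2.45 ft/s.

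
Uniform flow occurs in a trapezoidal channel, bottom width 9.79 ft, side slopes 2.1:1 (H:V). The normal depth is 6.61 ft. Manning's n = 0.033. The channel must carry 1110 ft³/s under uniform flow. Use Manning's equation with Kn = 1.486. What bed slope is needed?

S = 0.0041

With bottom width b = 9.79 ft and side slope z = 2.1: A = (b + zy)y = (9.79 + 2.1×6.61)×6.61 = 156.5 ft²; P = b + 2y√(1+z²) = 9.79 + 2×6.61×2.326 = 40.54 ft.
Hydraulic radius R = A/P = 156.5/40.54 = 3.86 ft.
From Manning's equation, S = [nQ / (1.486 A R^(2/3))]² = [0.033 × 1110 / (1.486 × 156.5 × 3.86^(2/3))]² = 0.0041.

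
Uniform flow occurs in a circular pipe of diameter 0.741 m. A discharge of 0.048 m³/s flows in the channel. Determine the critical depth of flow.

y_c = 0.13 m

At critical depth, Q² T / (g A³) = 1, i.e. A³/T = Q²/g = 0.048²/9.81 = 0.0002349.
Trying y = 0.103 m: A³/T = 0.00009343 — short.
Trying y = 0.146 m: A³/T = 0.0003683 — over.
Trying y = 0.13 m: A³/T = 0.0002336 — matches.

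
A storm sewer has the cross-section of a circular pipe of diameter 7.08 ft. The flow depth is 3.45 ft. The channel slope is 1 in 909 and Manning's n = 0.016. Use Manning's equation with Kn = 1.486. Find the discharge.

For a circular section of diameter D = 7.08 ft at depth y = 3.45 ft, the central angle is θ = 2 arccos(1 − 2y/D) = 3.091 rad. Then A = (D²/8)(θ − sin θ) = 19.05 ft² and P = Dθ/2 = 10.94 ft.
Hydraulic radius R = A/P = 19.05/10.94 = 1.741 ft.
Manning's equation: Q = (1.486/n) A R^(2/3) S^(1/2) = (1.486/0.016) × 19.05 × 1.741^(2/3) × 0.0011^(1/2) = 84.9 ft³/s.

Q = 84.9 ft³/s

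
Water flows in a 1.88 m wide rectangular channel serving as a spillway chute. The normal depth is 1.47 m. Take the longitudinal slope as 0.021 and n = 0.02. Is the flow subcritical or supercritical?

supercritical

Flow area A = b·y = 1.88 × 1.47 = 2.764 m². Wetted perimeter P = b + 2y = 1.88 + 2×1.47 = 4.82 m.
Hydraulic radius R = A/P = 2.764/4.82 = 0.5734 m.
V = (1/n) R^(2/3) √S = (1/0.02) × 0.5734^(2/3) × √0.021 = 5.001 m/s. Hydraulic depth D_h = A/T = 2.764/1.88 = 1.47 m.
Froude number Fr = V/√(g·D_h) = 5.001/√(9.81×1.47) = 1.32, which is greater than 1, so the flow is supercritical.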